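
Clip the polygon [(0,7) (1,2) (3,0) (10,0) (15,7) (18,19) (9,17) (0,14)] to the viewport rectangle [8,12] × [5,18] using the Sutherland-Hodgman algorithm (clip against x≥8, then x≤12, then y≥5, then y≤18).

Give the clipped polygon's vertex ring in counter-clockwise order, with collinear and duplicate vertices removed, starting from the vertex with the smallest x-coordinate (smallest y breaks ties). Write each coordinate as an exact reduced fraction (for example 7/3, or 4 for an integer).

1. After x ≥ 8: [(8,0) (10,0) (15,7) (18,19) (9,17) (8,50/3)]
2. After x ≤ 12: [(8,0) (10,0) (12,14/5) (12,53/3) (9,17) (8,50/3)]
3. After y ≥ 5: [(8,5) (12,5) (12,53/3) (9,17) (8,50/3)]
4. After y ≤ 18: [(8,5) (12,5) (12,53/3) (9,17) (8,50/3)]
5. Canonical ring: [(8,5) (12,5) (12,53/3) (9,17) (8,50/3)]

Clipped polygon: [(8,5) (12,5) (12,53/3) (9,17) (8,50/3)]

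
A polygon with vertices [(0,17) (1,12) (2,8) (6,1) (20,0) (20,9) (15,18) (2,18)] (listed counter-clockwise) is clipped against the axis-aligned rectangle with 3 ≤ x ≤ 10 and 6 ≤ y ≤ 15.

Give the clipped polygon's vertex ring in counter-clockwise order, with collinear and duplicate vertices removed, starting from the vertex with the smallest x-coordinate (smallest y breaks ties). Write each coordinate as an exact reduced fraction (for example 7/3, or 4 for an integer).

Clipped polygon: [(3,25/4) (22/7,6) (10,6) (10,15) (3,15)]

1. After x ≥ 3: [(3,25/4) (6,1) (20,0) (20,9) (15,18) (3,18)]
2. After x ≤ 10: [(3,25/4) (6,1) (10,5/7) (10,18) (3,18)]
3. After y ≥ 6: [(3,25/4) (22/7,6) (10,6) (10,18) (3,18)]
4. After y ≤ 15: [(3,15) (3,25/4) (22/7,6) (10,6) (10,15)]
5. Canonical ring: [(3,25/4) (22/7,6) (10,6) (10,15) (3,15)]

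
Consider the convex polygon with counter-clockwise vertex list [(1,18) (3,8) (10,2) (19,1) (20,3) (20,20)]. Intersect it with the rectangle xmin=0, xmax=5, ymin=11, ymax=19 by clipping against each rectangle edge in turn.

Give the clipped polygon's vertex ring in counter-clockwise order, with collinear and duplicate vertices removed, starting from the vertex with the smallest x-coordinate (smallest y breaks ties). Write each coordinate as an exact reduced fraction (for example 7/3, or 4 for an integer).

Clipped polygon: [(1,18) (12/5,11) (5,11) (5,350/19)]

1. After x ≥ 0: [(1,18) (3,8) (10,2) (19,1) (20,3) (20,20)]
2. After x ≤ 5: [(5,350/19) (1,18) (3,8) (5,44/7)]
3. After y ≥ 11: [(5,11) (5,350/19) (1,18) (12/5,11)]
4. After y ≤ 19: [(5,11) (5,350/19) (1,18) (12/5,11)]
5. Canonical ring: [(1,18) (12/5,11) (5,11) (5,350/19)]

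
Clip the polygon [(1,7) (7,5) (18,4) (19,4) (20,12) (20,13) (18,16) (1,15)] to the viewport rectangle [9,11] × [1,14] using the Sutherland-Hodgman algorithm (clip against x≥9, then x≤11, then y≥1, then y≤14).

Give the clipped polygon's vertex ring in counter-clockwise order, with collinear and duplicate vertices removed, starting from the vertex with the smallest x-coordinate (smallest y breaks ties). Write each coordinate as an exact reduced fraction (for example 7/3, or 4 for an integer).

1. After x ≥ 9: [(9,53/11) (18,4) (19,4) (20,12) (20,13) (18,16) (9,263/17)]
2. After x ≤ 11: [(9,53/11) (11,51/11) (11,265/17) (9,263/17)]
3. After y ≥ 1: [(9,53/11) (11,51/11) (11,265/17) (9,263/17)]
4. After y ≤ 14: [(9,14) (9,53/11) (11,51/11) (11,14)]
5. Canonical ring: [(9,53/11) (11,51/11) (11,14) (9,14)]

Clipped polygon: [(9,53/11) (11,51/11) (11,14) (9,14)]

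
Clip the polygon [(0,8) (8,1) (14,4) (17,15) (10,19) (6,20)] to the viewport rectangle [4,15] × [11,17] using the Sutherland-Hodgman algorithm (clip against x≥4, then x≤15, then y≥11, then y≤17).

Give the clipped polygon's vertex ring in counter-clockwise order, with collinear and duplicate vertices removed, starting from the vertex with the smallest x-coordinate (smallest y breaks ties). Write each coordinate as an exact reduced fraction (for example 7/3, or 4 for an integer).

1. After x ≥ 4: [(4,16) (4,9/2) (8,1) (14,4) (17,15) (10,19) (6,20)]
2. After x ≤ 15: [(4,16) (4,9/2) (8,1) (14,4) (15,23/3) (15,113/7) (10,19) (6,20)]
3. After y ≥ 11: [(4,16) (4,11) (15,11) (15,113/7) (10,19) (6,20)]
4. After y ≤ 17: [(9/2,17) (4,16) (4,11) (15,11) (15,113/7) (27/2,17)]
5. Canonical ring: [(4,11) (15,11) (15,113/7) (27/2,17) (9/2,17) (4,16)]

Clipped polygon: [(4,11) (15,11) (15,113/7) (27/2,17) (9/2,17) (4,16)]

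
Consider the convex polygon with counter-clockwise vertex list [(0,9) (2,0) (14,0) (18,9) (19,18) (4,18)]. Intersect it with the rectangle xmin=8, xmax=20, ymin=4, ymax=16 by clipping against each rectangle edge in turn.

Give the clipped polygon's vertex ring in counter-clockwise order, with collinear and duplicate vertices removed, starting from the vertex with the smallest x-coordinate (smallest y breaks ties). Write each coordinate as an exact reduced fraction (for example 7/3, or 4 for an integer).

1. After x ≥ 8: [(8,0) (14,0) (18,9) (19,18) (8,18)]
2. After x ≤ 20: [(8,0) (14,0) (18,9) (19,18) (8,18)]
3. After y ≥ 4: [(8,4) (142/9,4) (18,9) (19,18) (8,18)]
4. After y ≤ 16: [(8,16) (8,4) (142/9,4) (18,9) (169/9,16)]
5. Canonical ring: [(8,4) (142/9,4) (18,9) (169/9,16) (8,16)]

Clipped polygon: [(8,4) (142/9,4) (18,9) (169/9,16) (8,16)]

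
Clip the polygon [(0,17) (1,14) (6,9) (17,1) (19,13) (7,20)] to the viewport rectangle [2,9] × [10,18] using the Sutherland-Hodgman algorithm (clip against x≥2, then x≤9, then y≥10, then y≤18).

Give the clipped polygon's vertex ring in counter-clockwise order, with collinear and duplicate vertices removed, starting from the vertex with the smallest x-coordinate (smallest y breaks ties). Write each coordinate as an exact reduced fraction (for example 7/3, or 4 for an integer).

1. After x ≥ 2: [(2,125/7) (2,13) (6,9) (17,1) (19,13) (7,20)]
2. After x ≤ 9: [(2,125/7) (2,13) (6,9) (9,75/11) (9,113/6) (7,20)]
3. After y ≥ 10: [(2,125/7) (2,13) (5,10) (9,10) (9,113/6) (7,20)]
4. After y ≤ 18: [(7/3,18) (2,125/7) (2,13) (5,10) (9,10) (9,18)]
5. Canonical ring: [(2,13) (5,10) (9,10) (9,18) (7/3,18) (2,125/7)]

Clipped polygon: [(2,13) (5,10) (9,10) (9,18) (7/3,18) (2,125/7)]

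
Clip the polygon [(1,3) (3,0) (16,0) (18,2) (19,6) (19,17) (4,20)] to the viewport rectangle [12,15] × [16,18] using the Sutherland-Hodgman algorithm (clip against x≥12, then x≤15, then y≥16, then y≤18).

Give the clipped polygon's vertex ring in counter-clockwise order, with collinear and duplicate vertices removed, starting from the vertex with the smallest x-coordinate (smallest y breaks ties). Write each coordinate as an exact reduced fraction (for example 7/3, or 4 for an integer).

1. After x ≥ 12: [(12,0) (16,0) (18,2) (19,6) (19,17) (12,92/5)]
2. After x ≤ 15: [(12,0) (15,0) (15,89/5) (12,92/5)]
3. After y ≥ 16: [(12,16) (15,16) (15,89/5) (12,92/5)]
4. After y ≤ 18: [(12,18) (12,16) (15,16) (15,89/5) (14,18)]
5. Canonical ring: [(12,16) (15,16) (15,89/5) (14,18) (12,18)]

Clipped polygon: [(12,16) (15,16) (15,89/5) (14,18) (12,18)]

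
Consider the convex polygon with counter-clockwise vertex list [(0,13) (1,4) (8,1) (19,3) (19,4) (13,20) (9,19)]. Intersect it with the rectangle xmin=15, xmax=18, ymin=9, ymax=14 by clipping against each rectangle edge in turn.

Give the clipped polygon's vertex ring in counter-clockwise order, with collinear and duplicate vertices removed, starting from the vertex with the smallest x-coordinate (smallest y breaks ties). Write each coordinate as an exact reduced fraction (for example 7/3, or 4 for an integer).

1. After x ≥ 15: [(15,25/11) (19,3) (19,4) (15,44/3)]
2. After x ≤ 18: [(15,25/11) (18,31/11) (18,20/3) (15,44/3)]
3. After y ≥ 9: [(15,9) (137/8,9) (15,44/3)]
4. After y ≤ 14: [(15,14) (15,9) (137/8,9) (61/4,14)]
5. Canonical ring: [(15,9) (137/8,9) (61/4,14) (15,14)]

Clipped polygon: [(15,9) (137/8,9) (61/4,14) (15,14)]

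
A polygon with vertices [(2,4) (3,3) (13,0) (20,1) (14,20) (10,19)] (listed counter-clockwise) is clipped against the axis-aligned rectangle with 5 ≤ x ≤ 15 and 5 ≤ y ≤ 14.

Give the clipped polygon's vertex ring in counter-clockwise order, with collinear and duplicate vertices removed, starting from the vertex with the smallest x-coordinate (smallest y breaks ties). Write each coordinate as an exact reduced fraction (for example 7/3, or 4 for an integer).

Clipped polygon: [(5,5) (15,5) (15,14) (22/3,14) (5,77/8)]

1. After x ≥ 5: [(5,77/8) (5,12/5) (13,0) (20,1) (14,20) (10,19)]
2. After x ≤ 15: [(5,77/8) (5,12/5) (13,0) (15,2/7) (15,101/6) (14,20) (10,19)]
3. After y ≥ 5: [(5,77/8) (5,5) (15,5) (15,101/6) (14,20) (10,19)]
4. After y ≤ 14: [(22/3,14) (5,77/8) (5,5) (15,5) (15,14)]
5. Canonical ring: [(5,5) (15,5) (15,14) (22/3,14) (5,77/8)]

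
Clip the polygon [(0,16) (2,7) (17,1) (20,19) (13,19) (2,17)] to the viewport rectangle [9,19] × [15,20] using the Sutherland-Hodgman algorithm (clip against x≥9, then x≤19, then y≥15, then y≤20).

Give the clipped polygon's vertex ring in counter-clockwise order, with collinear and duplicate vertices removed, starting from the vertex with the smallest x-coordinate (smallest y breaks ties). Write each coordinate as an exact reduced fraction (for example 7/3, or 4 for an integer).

Clipped polygon: [(9,15) (19,15) (19,19) (13,19) (9,201/11)]

1. After x ≥ 9: [(9,21/5) (17,1) (20,19) (13,19) (9,201/11)]
2. After x ≤ 19: [(9,21/5) (17,1) (19,13) (19,19) (13,19) (9,201/11)]
3. After y ≥ 15: [(9,15) (19,15) (19,19) (13,19) (9,201/11)]
4. After y ≤ 20: [(9,15) (19,15) (19,19) (13,19) (9,201/11)]
5. Canonical ring: [(9,15) (19,15) (19,19) (13,19) (9,201/11)]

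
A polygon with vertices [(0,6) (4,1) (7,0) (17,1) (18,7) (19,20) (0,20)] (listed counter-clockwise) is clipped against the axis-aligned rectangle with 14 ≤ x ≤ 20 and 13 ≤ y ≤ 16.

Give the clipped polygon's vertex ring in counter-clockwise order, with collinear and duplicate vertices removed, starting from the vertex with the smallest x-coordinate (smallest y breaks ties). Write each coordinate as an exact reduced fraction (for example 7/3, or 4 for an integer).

1. After x ≥ 14: [(14,7/10) (17,1) (18,7) (19,20) (14,20)]
2. After x ≤ 20: [(14,7/10) (17,1) (18,7) (19,20) (14,20)]
3. After y ≥ 13: [(14,13) (240/13,13) (19,20) (14,20)]
4. After y ≤ 16: [(14,16) (14,13) (240/13,13) (243/13,16)]
5. Canonical ring: [(14,13) (240/13,13) (243/13,16) (14,16)]

Clipped polygon: [(14,13) (240/13,13) (243/13,16) (14,16)]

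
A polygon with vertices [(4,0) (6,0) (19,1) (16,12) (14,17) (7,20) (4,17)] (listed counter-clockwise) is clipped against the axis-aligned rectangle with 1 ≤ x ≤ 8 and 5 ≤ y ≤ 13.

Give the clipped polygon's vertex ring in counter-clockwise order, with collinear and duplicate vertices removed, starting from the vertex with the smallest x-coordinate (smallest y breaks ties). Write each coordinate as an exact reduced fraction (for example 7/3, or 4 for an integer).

1. After x ≥ 1: [(4,0) (6,0) (19,1) (16,12) (14,17) (7,20) (4,17)]
2. After x ≤ 8: [(4,0) (6,0) (8,2/13) (8,137/7) (7,20) (4,17)]
3. After y ≥ 5: [(4,5) (8,5) (8,137/7) (7,20) (4,17)]
4. After y ≤ 13: [(4,13) (4,5) (8,5) (8,13)]
5. Canonical ring: [(4,5) (8,5) (8,13) (4,13)]

Clipped polygon: [(4,5) (8,5) (8,13) (4,13)]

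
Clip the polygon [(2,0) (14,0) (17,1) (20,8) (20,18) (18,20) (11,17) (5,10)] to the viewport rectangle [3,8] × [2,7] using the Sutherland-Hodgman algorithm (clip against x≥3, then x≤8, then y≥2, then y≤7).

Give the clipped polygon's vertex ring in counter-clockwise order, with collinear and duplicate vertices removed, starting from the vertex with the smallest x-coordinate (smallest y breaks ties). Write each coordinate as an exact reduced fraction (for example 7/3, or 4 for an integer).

Clipped polygon: [(3,2) (8,2) (8,7) (41/10,7) (3,10/3)]

1. After x ≥ 3: [(3,10/3) (3,0) (14,0) (17,1) (20,8) (20,18) (18,20) (11,17) (5,10)]
2. After x ≤ 8: [(3,10/3) (3,0) (8,0) (8,27/2) (5,10)]
3. After y ≥ 2: [(3,10/3) (3,2) (8,2) (8,27/2) (5,10)]
4. After y ≤ 7: [(41/10,7) (3,10/3) (3,2) (8,2) (8,7)]
5. Canonical ring: [(3,2) (8,2) (8,7) (41/10,7) (3,10/3)]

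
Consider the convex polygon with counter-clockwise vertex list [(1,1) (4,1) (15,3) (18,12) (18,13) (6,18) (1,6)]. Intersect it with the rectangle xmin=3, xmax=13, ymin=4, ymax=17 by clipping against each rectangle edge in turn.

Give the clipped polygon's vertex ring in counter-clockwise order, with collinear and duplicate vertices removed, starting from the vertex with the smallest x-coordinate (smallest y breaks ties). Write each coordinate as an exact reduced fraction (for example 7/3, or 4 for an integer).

1. After x ≥ 3: [(3,1) (4,1) (15,3) (18,12) (18,13) (6,18) (3,54/5)]
2. After x ≤ 13: [(3,1) (4,1) (13,29/11) (13,181/12) (6,18) (3,54/5)]
3. After y ≥ 4: [(3,4) (13,4) (13,181/12) (6,18) (3,54/5)]
4. After y ≤ 17: [(3,4) (13,4) (13,181/12) (42/5,17) (67/12,17) (3,54/5)]
5. Canonical ring: [(3,4) (13,4) (13,181/12) (42/5,17) (67/12,17) (3,54/5)]

Clipped polygon: [(3,4) (13,4) (13,181/12) (42/5,17) (67/12,17) (3,54/5)]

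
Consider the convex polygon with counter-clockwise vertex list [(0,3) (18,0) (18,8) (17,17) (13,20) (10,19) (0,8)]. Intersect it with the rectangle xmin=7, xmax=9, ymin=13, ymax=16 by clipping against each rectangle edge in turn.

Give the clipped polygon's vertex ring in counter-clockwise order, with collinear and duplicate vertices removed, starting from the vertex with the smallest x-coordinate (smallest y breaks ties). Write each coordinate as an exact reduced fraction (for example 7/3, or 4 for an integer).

Clipped polygon: [(7,13) (9,13) (9,16) (80/11,16) (7,157/10)]

1. After x ≥ 7: [(7,11/6) (18,0) (18,8) (17,17) (13,20) (10,19) (7,157/10)]
2. After x ≤ 9: [(7,11/6) (9,3/2) (9,179/10) (7,157/10)]
3. After y ≥ 13: [(7,13) (9,13) (9,179/10) (7,157/10)]
4. After y ≤ 16: [(7,13) (9,13) (9,16) (80/11,16) (7,157/10)]
5. Canonical ring: [(7,13) (9,13) (9,16) (80/11,16) (7,157/10)]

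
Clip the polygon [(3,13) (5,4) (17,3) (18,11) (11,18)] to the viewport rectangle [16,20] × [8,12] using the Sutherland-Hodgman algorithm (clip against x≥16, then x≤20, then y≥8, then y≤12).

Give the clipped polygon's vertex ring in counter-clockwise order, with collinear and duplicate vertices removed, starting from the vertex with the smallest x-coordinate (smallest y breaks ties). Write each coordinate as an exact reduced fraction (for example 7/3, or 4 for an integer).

1. After x ≥ 16: [(16,37/12) (17,3) (18,11) (16,13)]
2. After x ≤ 20: [(16,37/12) (17,3) (18,11) (16,13)]
3. After y ≥ 8: [(16,8) (141/8,8) (18,11) (16,13)]
4. After y ≤ 12: [(16,12) (16,8) (141/8,8) (18,11) (17,12)]
5. Canonical ring: [(16,8) (141/8,8) (18,11) (17,12) (16,12)]

Clipped polygon: [(16,8) (141/8,8) (18,11) (17,12) (16,12)]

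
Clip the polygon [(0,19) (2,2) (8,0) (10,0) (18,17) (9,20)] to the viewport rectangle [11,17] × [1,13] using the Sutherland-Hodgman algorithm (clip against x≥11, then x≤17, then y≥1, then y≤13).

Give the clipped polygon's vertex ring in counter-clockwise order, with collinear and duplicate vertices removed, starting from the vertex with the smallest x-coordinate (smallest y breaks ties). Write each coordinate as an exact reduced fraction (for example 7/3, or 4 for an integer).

1. After x ≥ 11: [(11,17/8) (18,17) (11,58/3)]
2. After x ≤ 17: [(11,17/8) (17,119/8) (17,52/3) (11,58/3)]
3. After y ≥ 1: [(11,17/8) (17,119/8) (17,52/3) (11,58/3)]
4. After y ≤ 13: [(11,13) (11,17/8) (274/17,13)]
5. Canonical ring: [(11,17/8) (274/17,13) (11,13)]

Clipped polygon: [(11,17/8) (274/17,13) (11,13)]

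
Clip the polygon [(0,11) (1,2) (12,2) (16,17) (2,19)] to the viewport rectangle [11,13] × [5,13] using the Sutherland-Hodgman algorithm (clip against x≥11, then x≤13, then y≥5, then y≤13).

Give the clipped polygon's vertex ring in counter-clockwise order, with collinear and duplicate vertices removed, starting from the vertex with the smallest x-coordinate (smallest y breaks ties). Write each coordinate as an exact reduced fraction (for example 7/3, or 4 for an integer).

1. After x ≥ 11: [(11,2) (12,2) (16,17) (11,124/7)]
2. After x ≤ 13: [(11,2) (12,2) (13,23/4) (13,122/7) (11,124/7)]
3. After y ≥ 5: [(11,5) (64/5,5) (13,23/4) (13,122/7) (11,124/7)]
4. After y ≤ 13: [(11,13) (11,5) (64/5,5) (13,23/4) (13,13)]
5. Canonical ring: [(11,5) (64/5,5) (13,23/4) (13,13) (11,13)]

Clipped polygon: [(11,5) (64/5,5) (13,23/4) (13,13) (11,13)]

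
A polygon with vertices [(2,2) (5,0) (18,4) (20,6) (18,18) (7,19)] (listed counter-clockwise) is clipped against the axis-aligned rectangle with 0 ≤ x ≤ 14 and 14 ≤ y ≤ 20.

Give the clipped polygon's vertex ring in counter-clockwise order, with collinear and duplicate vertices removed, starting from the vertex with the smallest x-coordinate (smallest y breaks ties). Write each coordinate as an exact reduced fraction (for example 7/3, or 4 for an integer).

Clipped polygon: [(94/17,14) (14,14) (14,202/11) (7,19)]

1. After x ≥ 0: [(2,2) (5,0) (18,4) (20,6) (18,18) (7,19)]
2. After x ≤ 14: [(2,2) (5,0) (14,36/13) (14,202/11) (7,19)]
3. After y ≥ 14: [(94/17,14) (14,14) (14,202/11) (7,19)]
4. After y ≤ 20: [(94/17,14) (14,14) (14,202/11) (7,19)]
5. Canonical ring: [(94/17,14) (14,14) (14,202/11) (7,19)]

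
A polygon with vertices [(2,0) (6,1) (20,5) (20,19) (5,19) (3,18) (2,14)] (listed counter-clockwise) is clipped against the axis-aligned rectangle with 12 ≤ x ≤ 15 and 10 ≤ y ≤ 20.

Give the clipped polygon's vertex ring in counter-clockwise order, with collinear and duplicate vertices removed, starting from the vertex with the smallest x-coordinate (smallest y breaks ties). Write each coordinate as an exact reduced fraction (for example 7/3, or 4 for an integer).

1. After x ≥ 12: [(12,19/7) (20,5) (20,19) (12,19)]
2. After x ≤ 15: [(12,19/7) (15,25/7) (15,19) (12,19)]
3. After y ≥ 10: [(12,10) (15,10) (15,19) (12,19)]
4. After y ≤ 20: [(12,10) (15,10) (15,19) (12,19)]
5. Canonical ring: [(12,10) (15,10) (15,19) (12,19)]

Clipped polygon: [(12,10) (15,10) (15,19) (12,19)]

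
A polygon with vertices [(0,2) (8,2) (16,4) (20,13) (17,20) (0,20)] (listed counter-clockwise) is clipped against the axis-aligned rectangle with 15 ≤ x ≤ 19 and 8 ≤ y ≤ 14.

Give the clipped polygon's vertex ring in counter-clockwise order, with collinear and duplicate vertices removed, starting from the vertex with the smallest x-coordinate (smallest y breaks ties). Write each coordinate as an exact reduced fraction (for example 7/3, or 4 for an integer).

1. After x ≥ 15: [(15,15/4) (16,4) (20,13) (17,20) (15,20)]
2. After x ≤ 19: [(15,15/4) (16,4) (19,43/4) (19,46/3) (17,20) (15,20)]
3. After y ≥ 8: [(15,8) (160/9,8) (19,43/4) (19,46/3) (17,20) (15,20)]
4. After y ≤ 14: [(15,14) (15,8) (160/9,8) (19,43/4) (19,14)]
5. Canonical ring: [(15,8) (160/9,8) (19,43/4) (19,14) (15,14)]

Clipped polygon: [(15,8) (160/9,8) (19,43/4) (19,14) (15,14)]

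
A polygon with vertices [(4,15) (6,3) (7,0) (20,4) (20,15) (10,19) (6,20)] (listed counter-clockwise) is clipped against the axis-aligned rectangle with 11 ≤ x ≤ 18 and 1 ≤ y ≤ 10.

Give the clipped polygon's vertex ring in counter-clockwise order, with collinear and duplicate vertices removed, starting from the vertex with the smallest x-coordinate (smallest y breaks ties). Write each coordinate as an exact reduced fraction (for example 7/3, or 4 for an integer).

Clipped polygon: [(11,16/13) (18,44/13) (18,10) (11,10)]

1. After x ≥ 11: [(11,16/13) (20,4) (20,15) (11,93/5)]
2. After x ≤ 18: [(11,16/13) (18,44/13) (18,79/5) (11,93/5)]
3. After y ≥ 1: [(11,16/13) (18,44/13) (18,79/5) (11,93/5)]
4. After y ≤ 10: [(11,10) (11,16/13) (18,44/13) (18,10)]
5. Canonical ring: [(11,16/13) (18,44/13) (18,10) (11,10)]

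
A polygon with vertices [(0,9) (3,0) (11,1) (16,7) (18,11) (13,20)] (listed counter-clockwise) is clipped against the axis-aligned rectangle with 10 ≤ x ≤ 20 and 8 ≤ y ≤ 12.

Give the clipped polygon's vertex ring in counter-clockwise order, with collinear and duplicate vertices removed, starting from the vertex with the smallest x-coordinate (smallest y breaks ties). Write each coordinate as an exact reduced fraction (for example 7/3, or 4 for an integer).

Clipped polygon: [(10,8) (33/2,8) (18,11) (157/9,12) (10,12)]

1. After x ≥ 10: [(10,227/13) (10,7/8) (11,1) (16,7) (18,11) (13,20)]
2. After x ≤ 20: [(10,227/13) (10,7/8) (11,1) (16,7) (18,11) (13,20)]
3. After y ≥ 8: [(10,227/13) (10,8) (33/2,8) (18,11) (13,20)]
4. After y ≤ 12: [(10,12) (10,8) (33/2,8) (18,11) (157/9,12)]
5. Canonical ring: [(10,8) (33/2,8) (18,11) (157/9,12) (10,12)]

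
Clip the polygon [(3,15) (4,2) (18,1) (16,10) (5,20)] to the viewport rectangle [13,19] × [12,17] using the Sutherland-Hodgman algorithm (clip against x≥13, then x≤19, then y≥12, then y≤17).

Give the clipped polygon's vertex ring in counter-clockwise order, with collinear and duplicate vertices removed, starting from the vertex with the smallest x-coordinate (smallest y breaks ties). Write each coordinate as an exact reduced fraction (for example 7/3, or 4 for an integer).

1. After x ≥ 13: [(13,19/14) (18,1) (16,10) (13,140/11)]
2. After x ≤ 19: [(13,19/14) (18,1) (16,10) (13,140/11)]
3. After y ≥ 12: [(13,12) (69/5,12) (13,140/11)]
4. After y ≤ 17: [(13,12) (69/5,12) (13,140/11)]
5. Canonical ring: [(13,12) (69/5,12) (13,140/11)]

Clipped polygon: [(13,12) (69/5,12) (13,140/11)]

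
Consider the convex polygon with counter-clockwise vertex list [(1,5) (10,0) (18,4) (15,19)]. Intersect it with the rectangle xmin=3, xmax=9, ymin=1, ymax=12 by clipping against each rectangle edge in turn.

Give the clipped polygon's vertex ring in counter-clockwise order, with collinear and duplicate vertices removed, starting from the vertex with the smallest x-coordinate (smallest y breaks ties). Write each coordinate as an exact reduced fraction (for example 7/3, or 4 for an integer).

Clipped polygon: [(3,35/9) (41/5,1) (9,1) (9,12) (8,12) (3,7)]

1. After x ≥ 3: [(3,7) (3,35/9) (10,0) (18,4) (15,19)]
2. After x ≤ 9: [(9,13) (3,7) (3,35/9) (9,5/9)]
3. After y ≥ 1: [(9,1) (9,13) (3,7) (3,35/9) (41/5,1)]
4. After y ≤ 12: [(9,1) (9,12) (8,12) (3,7) (3,35/9) (41/5,1)]
5. Canonical ring: [(3,35/9) (41/5,1) (9,1) (9,12) (8,12) (3,7)]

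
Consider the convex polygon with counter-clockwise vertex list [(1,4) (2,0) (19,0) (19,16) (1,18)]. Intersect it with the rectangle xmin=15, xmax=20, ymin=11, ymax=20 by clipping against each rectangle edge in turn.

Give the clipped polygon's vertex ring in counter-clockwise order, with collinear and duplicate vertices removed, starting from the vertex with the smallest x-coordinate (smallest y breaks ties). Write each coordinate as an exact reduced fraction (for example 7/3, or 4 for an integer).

Clipped polygon: [(15,11) (19,11) (19,16) (15,148/9)]

1. After x ≥ 15: [(15,0) (19,0) (19,16) (15,148/9)]
2. After x ≤ 20: [(15,0) (19,0) (19,16) (15,148/9)]
3. After y ≥ 11: [(15,11) (19,11) (19,16) (15,148/9)]
4. After y ≤ 20: [(15,11) (19,11) (19,16) (15,148/9)]
5. Canonical ring: [(15,11) (19,11) (19,16) (15,148/9)]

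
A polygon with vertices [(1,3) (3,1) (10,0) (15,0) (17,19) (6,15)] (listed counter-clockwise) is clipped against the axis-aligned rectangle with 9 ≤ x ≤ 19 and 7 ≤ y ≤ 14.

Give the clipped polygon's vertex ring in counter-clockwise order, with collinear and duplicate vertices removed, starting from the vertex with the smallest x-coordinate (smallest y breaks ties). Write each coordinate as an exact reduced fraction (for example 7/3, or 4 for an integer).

1. After x ≥ 9: [(9,1/7) (10,0) (15,0) (17,19) (9,177/11)]
2. After x ≤ 19: [(9,1/7) (10,0) (15,0) (17,19) (9,177/11)]
3. After y ≥ 7: [(9,7) (299/19,7) (17,19) (9,177/11)]
4. After y ≤ 14: [(9,14) (9,7) (299/19,7) (313/19,14)]
5. Canonical ring: [(9,7) (299/19,7) (313/19,14) (9,14)]

Clipped polygon: [(9,7) (299/19,7) (313/19,14) (9,14)]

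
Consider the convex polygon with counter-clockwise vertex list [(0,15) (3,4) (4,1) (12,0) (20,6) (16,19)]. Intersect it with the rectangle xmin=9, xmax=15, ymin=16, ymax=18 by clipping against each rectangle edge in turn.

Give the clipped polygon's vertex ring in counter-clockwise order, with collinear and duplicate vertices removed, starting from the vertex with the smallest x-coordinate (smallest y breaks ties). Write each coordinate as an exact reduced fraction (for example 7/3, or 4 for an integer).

Clipped polygon: [(9,16) (15,16) (15,18) (12,18) (9,69/4)]

1. After x ≥ 9: [(9,69/4) (9,3/8) (12,0) (20,6) (16,19)]
2. After x ≤ 15: [(15,75/4) (9,69/4) (9,3/8) (12,0) (15,9/4)]
3. After y ≥ 16: [(15,16) (15,75/4) (9,69/4) (9,16)]
4. After y ≤ 18: [(15,16) (15,18) (12,18) (9,69/4) (9,16)]
5. Canonical ring: [(9,16) (15,16) (15,18) (12,18) (9,69/4)]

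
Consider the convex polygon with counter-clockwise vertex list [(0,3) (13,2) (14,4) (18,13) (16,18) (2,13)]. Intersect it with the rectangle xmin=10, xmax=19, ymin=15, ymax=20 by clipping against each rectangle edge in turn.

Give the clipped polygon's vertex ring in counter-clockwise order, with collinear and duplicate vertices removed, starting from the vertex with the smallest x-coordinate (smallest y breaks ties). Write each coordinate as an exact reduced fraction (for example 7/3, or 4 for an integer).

1. After x ≥ 10: [(10,29/13) (13,2) (14,4) (18,13) (16,18) (10,111/7)]
2. After x ≤ 19: [(10,29/13) (13,2) (14,4) (18,13) (16,18) (10,111/7)]
3. After y ≥ 15: [(10,15) (86/5,15) (16,18) (10,111/7)]
4. After y ≤ 20: [(10,15) (86/5,15) (16,18) (10,111/7)]
5. Canonical ring: [(10,15) (86/5,15) (16,18) (10,111/7)]

Clipped polygon: [(10,15) (86/5,15) (16,18) (10,111/7)]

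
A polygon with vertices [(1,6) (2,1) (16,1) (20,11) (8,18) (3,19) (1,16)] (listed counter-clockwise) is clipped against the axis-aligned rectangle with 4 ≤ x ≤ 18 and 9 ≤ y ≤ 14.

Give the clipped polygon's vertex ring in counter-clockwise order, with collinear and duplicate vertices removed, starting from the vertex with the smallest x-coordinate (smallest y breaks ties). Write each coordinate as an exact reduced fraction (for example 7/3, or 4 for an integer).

Clipped polygon: [(4,9) (18,9) (18,73/6) (104/7,14) (4,14)]

1. After x ≥ 4: [(4,1) (16,1) (20,11) (8,18) (4,94/5)]
2. After x ≤ 18: [(4,1) (16,1) (18,6) (18,73/6) (8,18) (4,94/5)]
3. After y ≥ 9: [(4,9) (18,9) (18,73/6) (8,18) (4,94/5)]
4. After y ≤ 14: [(4,14) (4,9) (18,9) (18,73/6) (104/7,14)]
5. Canonical ring: [(4,9) (18,9) (18,73/6) (104/7,14) (4,14)]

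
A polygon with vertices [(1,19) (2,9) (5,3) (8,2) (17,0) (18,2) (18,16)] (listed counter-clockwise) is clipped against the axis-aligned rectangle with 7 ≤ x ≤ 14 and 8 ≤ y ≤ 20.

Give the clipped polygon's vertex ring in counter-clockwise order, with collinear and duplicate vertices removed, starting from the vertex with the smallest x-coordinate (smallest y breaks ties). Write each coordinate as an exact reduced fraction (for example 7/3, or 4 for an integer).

1. After x ≥ 7: [(7,305/17) (7,7/3) (8,2) (17,0) (18,2) (18,16)]
2. After x ≤ 14: [(14,284/17) (7,305/17) (7,7/3) (8,2) (14,2/3)]
3. After y ≥ 8: [(14,8) (14,284/17) (7,305/17) (7,8)]
4. After y ≤ 20: [(14,8) (14,284/17) (7,305/17) (7,8)]
5. Canonical ring: [(7,8) (14,8) (14,284/17) (7,305/17)]

Clipped polygon: [(7,8) (14,8) (14,284/17) (7,305/17)]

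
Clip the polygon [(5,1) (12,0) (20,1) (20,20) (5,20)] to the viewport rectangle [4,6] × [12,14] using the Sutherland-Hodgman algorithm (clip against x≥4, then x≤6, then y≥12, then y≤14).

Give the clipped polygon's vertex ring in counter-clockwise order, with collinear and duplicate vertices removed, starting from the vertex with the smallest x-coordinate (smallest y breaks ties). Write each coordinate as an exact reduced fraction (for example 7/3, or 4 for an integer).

Clipped polygon: [(5,12) (6,12) (6,14) (5,14)]

1. After x ≥ 4: [(5,1) (12,0) (20,1) (20,20) (5,20)]
2. After x ≤ 6: [(5,1) (6,6/7) (6,20) (5,20)]
3. After y ≥ 12: [(5,12) (6,12) (6,20) (5,20)]
4. After y ≤ 14: [(5,14) (5,12) (6,12) (6,14)]
5. Canonical ring: [(5,12) (6,12) (6,14) (5,14)]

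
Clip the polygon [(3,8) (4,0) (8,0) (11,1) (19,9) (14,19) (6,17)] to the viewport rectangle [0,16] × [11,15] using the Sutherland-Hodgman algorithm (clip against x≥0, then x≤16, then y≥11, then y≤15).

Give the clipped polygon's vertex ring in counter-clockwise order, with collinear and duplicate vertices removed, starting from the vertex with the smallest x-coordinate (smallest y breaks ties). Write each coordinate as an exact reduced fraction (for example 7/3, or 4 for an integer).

Clipped polygon: [(4,11) (16,11) (16,15) (16/3,15)]

1. After x ≥ 0: [(3,8) (4,0) (8,0) (11,1) (19,9) (14,19) (6,17)]
2. After x ≤ 16: [(3,8) (4,0) (8,0) (11,1) (16,6) (16,15) (14,19) (6,17)]
3. After y ≥ 11: [(4,11) (16,11) (16,15) (14,19) (6,17)]
4. After y ≤ 15: [(16/3,15) (4,11) (16,11) (16,15) (16,15)]
5. Canonical ring: [(4,11) (16,11) (16,15) (16/3,15)]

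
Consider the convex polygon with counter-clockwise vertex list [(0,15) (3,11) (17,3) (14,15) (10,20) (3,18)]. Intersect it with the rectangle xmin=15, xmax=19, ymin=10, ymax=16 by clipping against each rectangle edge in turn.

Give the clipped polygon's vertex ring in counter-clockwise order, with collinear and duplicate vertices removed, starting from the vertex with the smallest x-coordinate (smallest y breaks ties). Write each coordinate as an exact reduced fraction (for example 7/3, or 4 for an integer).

1. After x ≥ 15: [(15,29/7) (17,3) (15,11)]
2. After x ≤ 19: [(15,29/7) (17,3) (15,11)]
3. After y ≥ 10: [(15,10) (61/4,10) (15,11)]
4. After y ≤ 16: [(15,10) (61/4,10) (15,11)]
5. Canonical ring: [(15,10) (61/4,10) (15,11)]

Clipped polygon: [(15,10) (61/4,10) (15,11)]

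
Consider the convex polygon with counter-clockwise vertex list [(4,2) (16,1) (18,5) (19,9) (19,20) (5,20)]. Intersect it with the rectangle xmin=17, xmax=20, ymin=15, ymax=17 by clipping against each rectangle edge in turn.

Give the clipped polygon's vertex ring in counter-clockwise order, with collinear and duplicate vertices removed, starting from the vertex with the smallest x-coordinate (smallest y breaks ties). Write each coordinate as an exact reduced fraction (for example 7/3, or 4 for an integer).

Clipped polygon: [(17,15) (19,15) (19,17) (17,17)]

1. After x ≥ 17: [(17,3) (18,5) (19,9) (19,20) (17,20)]
2. After x ≤ 20: [(17,3) (18,5) (19,9) (19,20) (17,20)]
3. After y ≥ 15: [(17,15) (19,15) (19,20) (17,20)]
4. After y ≤ 17: [(17,17) (17,15) (19,15) (19,17)]
5. Canonical ring: [(17,15) (19,15) (19,17) (17,17)]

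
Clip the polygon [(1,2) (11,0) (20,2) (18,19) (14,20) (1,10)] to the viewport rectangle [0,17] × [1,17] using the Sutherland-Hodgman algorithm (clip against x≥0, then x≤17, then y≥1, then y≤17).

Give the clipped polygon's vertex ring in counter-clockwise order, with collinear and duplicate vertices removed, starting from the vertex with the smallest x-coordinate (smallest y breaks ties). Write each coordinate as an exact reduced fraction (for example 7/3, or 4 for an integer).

Clipped polygon: [(1,2) (6,1) (31/2,1) (17,4/3) (17,17) (101/10,17) (1,10)]

1. After x ≥ 0: [(1,2) (11,0) (20,2) (18,19) (14,20) (1,10)]
2. After x ≤ 17: [(1,2) (11,0) (17,4/3) (17,77/4) (14,20) (1,10)]
3. After y ≥ 1: [(1,2) (6,1) (31/2,1) (17,4/3) (17,77/4) (14,20) (1,10)]
4. After y ≤ 17: [(1,2) (6,1) (31/2,1) (17,4/3) (17,17) (101/10,17) (1,10)]
5. Canonical ring: [(1,2) (6,1) (31/2,1) (17,4/3) (17,17) (101/10,17) (1,10)]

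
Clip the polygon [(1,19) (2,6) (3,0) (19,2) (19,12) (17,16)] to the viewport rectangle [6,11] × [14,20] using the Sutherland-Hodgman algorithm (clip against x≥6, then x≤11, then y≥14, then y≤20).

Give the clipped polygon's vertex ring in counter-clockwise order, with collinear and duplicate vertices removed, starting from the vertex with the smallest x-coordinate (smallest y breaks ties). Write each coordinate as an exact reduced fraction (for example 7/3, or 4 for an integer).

Clipped polygon: [(6,14) (11,14) (11,137/8) (6,289/16)]

1. After x ≥ 6: [(6,289/16) (6,3/8) (19,2) (19,12) (17,16)]
2. After x ≤ 11: [(11,137/8) (6,289/16) (6,3/8) (11,1)]
3. After y ≥ 14: [(11,14) (11,137/8) (6,289/16) (6,14)]
4. After y ≤ 20: [(11,14) (11,137/8) (6,289/16) (6,14)]
5. Canonical ring: [(6,14) (11,14) (11,137/8) (6,289/16)]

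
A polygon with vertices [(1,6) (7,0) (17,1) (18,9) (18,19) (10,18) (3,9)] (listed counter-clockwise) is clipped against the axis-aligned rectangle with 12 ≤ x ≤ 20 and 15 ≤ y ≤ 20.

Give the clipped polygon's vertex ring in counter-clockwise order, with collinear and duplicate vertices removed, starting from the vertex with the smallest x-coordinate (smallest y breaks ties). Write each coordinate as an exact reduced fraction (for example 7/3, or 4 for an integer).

1. After x ≥ 12: [(12,1/2) (17,1) (18,9) (18,19) (12,73/4)]
2. After x ≤ 20: [(12,1/2) (17,1) (18,9) (18,19) (12,73/4)]
3. After y ≥ 15: [(12,15) (18,15) (18,19) (12,73/4)]
4. After y ≤ 20: [(12,15) (18,15) (18,19) (12,73/4)]
5. Canonical ring: [(12,15) (18,15) (18,19) (12,73/4)]

Clipped polygon: [(12,15) (18,15) (18,19) (12,73/4)]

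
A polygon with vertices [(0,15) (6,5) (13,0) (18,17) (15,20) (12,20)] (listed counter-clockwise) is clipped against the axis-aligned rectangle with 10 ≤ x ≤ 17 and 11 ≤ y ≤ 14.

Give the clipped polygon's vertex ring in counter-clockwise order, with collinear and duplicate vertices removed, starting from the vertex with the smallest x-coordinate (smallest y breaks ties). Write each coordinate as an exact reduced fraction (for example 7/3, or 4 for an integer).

Clipped polygon: [(10,11) (276/17,11) (17,68/5) (17,14) (10,14)]

1. After x ≥ 10: [(10,115/6) (10,15/7) (13,0) (18,17) (15,20) (12,20)]
2. After x ≤ 17: [(10,115/6) (10,15/7) (13,0) (17,68/5) (17,18) (15,20) (12,20)]
3. After y ≥ 11: [(10,115/6) (10,11) (276/17,11) (17,68/5) (17,18) (15,20) (12,20)]
4. After y ≤ 14: [(10,14) (10,11) (276/17,11) (17,68/5) (17,14)]
5. Canonical ring: [(10,11) (276/17,11) (17,68/5) (17,14) (10,14)]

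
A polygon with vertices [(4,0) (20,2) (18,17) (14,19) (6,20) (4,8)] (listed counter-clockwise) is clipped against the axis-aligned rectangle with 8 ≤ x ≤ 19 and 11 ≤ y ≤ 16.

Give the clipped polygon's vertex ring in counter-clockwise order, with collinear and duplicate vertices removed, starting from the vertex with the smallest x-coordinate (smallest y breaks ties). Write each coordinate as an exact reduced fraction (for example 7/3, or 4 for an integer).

1. After x ≥ 8: [(8,1/2) (20,2) (18,17) (14,19) (8,79/4)]
2. After x ≤ 19: [(8,1/2) (19,15/8) (19,19/2) (18,17) (14,19) (8,79/4)]
3. After y ≥ 11: [(8,11) (94/5,11) (18,17) (14,19) (8,79/4)]
4. After y ≤ 16: [(8,16) (8,11) (94/5,11) (272/15,16)]
5. Canonical ring: [(8,11) (94/5,11) (272/15,16) (8,16)]

Clipped polygon: [(8,11) (94/5,11) (272/15,16) (8,16)]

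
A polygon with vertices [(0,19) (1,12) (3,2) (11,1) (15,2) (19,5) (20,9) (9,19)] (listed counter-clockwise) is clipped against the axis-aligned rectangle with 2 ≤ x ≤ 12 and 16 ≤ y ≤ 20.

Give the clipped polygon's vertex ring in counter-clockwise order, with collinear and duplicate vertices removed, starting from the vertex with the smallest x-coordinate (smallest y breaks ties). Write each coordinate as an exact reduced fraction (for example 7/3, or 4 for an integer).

1. After x ≥ 2: [(2,19) (2,7) (3,2) (11,1) (15,2) (19,5) (20,9) (9,19)]
2. After x ≤ 12: [(2,19) (2,7) (3,2) (11,1) (12,5/4) (12,179/11) (9,19)]
3. After y ≥ 16: [(2,19) (2,16) (12,16) (12,179/11) (9,19)]
4. After y ≤ 20: [(2,19) (2,16) (12,16) (12,179/11) (9,19)]
5. Canonical ring: [(2,16) (12,16) (12,179/11) (9,19) (2,19)]

Clipped polygon: [(2,16) (12,16) (12,179/11) (9,19) (2,19)]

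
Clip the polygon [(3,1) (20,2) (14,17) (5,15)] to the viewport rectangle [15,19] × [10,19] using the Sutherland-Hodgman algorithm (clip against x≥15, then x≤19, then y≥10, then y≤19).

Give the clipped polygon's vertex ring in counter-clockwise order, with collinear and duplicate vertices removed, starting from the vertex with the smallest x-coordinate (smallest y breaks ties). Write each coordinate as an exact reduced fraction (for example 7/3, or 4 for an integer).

Clipped polygon: [(15,10) (84/5,10) (15,29/2)]

1. After x ≥ 15: [(15,29/17) (20,2) (15,29/2)]
2. After x ≤ 19: [(15,29/17) (19,33/17) (19,9/2) (15,29/2)]
3. After y ≥ 10: [(15,10) (84/5,10) (15,29/2)]
4. After y ≤ 19: [(15,10) (84/5,10) (15,29/2)]
5. Canonical ring: [(15,10) (84/5,10) (15,29/2)]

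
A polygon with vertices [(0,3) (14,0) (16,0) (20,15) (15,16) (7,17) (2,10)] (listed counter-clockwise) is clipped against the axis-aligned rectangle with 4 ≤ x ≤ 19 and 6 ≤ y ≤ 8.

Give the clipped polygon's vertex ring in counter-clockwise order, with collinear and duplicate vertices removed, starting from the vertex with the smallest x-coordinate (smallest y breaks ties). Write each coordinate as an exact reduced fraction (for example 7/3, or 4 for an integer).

1. After x ≥ 4: [(4,15/7) (14,0) (16,0) (20,15) (15,16) (7,17) (4,64/5)]
2. After x ≤ 19: [(4,15/7) (14,0) (16,0) (19,45/4) (19,76/5) (15,16) (7,17) (4,64/5)]
3. After y ≥ 6: [(4,6) (88/5,6) (19,45/4) (19,76/5) (15,16) (7,17) (4,64/5)]
4. After y ≤ 8: [(4,8) (4,6) (88/5,6) (272/15,8)]
5. Canonical ring: [(4,6) (88/5,6) (272/15,8) (4,8)]

Clipped polygon: [(4,6) (88/5,6) (272/15,8) (4,8)]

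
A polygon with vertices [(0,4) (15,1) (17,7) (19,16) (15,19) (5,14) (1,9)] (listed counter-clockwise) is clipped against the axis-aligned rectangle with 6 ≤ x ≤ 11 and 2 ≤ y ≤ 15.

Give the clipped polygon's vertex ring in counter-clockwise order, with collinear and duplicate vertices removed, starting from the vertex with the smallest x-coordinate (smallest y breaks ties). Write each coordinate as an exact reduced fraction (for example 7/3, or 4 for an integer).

1. After x ≥ 6: [(6,14/5) (15,1) (17,7) (19,16) (15,19) (6,29/2)]
2. After x ≤ 11: [(6,14/5) (11,9/5) (11,17) (6,29/2)]
3. After y ≥ 2: [(6,14/5) (10,2) (11,2) (11,17) (6,29/2)]
4. After y ≤ 15: [(6,14/5) (10,2) (11,2) (11,15) (7,15) (6,29/2)]
5. Canonical ring: [(6,14/5) (10,2) (11,2) (11,15) (7,15) (6,29/2)]

Clipped polygon: [(6,14/5) (10,2) (11,2) (11,15) (7,15) (6,29/2)]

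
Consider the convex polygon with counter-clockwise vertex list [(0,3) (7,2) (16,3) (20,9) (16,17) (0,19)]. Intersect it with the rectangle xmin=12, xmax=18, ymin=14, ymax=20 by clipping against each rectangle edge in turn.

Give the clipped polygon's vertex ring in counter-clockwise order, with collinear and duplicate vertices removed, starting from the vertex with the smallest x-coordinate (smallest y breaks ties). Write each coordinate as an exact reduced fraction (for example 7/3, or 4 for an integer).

1. After x ≥ 12: [(12,23/9) (16,3) (20,9) (16,17) (12,35/2)]
2. After x ≤ 18: [(12,23/9) (16,3) (18,6) (18,13) (16,17) (12,35/2)]
3. After y ≥ 14: [(12,14) (35/2,14) (16,17) (12,35/2)]
4. After y ≤ 20: [(12,14) (35/2,14) (16,17) (12,35/2)]
5. Canonical ring: [(12,14) (35/2,14) (16,17) (12,35/2)]

Clipped polygon: [(12,14) (35/2,14) (16,17) (12,35/2)]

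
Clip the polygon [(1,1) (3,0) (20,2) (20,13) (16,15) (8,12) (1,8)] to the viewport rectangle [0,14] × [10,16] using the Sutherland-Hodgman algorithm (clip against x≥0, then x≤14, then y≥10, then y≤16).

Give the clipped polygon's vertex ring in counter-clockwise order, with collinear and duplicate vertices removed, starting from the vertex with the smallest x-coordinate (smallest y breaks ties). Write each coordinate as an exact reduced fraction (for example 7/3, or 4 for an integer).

1. After x ≥ 0: [(1,1) (3,0) (20,2) (20,13) (16,15) (8,12) (1,8)]
2. After x ≤ 14: [(1,1) (3,0) (14,22/17) (14,57/4) (8,12) (1,8)]
3. After y ≥ 10: [(14,10) (14,57/4) (8,12) (9/2,10)]
4. After y ≤ 16: [(14,10) (14,57/4) (8,12) (9/2,10)]
5. Canonical ring: [(9/2,10) (14,10) (14,57/4) (8,12)]

Clipped polygon: [(9/2,10) (14,10) (14,57/4) (8,12)]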